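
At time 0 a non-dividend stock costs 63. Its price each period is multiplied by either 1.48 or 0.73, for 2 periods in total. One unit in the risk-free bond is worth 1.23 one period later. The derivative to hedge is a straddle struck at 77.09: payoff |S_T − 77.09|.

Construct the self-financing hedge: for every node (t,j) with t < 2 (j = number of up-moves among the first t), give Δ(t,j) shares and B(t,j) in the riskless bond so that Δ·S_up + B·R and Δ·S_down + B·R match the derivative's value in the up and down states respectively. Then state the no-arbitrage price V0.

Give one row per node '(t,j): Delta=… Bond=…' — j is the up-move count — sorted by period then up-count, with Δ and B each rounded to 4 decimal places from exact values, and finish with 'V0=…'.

(0,0): Delta=0.3973 Bond=-1.2899
(1,0): Delta=-1.0000 Bond=62.6748
(1,1): Delta=0.7419 Bond=-33.7172
V0=23.7393

The replicating-portfolio and risk-neutral prices coincide; use p* = (1.23−0.73)/(1.48−0.73) = 0.6667 for the latter.
Terminal payoffs: V(2,0)=43.5173, V(2,1)=9.0248, V(2,2)=60.9052
Node (1,0) S=45.9900: V=(p*·9.0248+(1−p*)·43.5173)/1.23=16.6848; Δ=(9.0248−43.5173)/(68.0652−33.5727)=-1.0000; B=V−Δ·S=62.6748
Node (1,1) S=93.2400: V=(p*·60.9052+(1−p*)·9.0248)/1.23=35.4567; Δ=(60.9052−9.0248)/(137.9952−68.0652)=0.7419; B=V−Δ·S=-33.7172
Node (0,0) S=63.0000: V=(p*·35.4567+(1−p*)·16.6848)/1.23=23.7393; Δ=(35.4567−16.6848)/(93.2400−45.9900)=0.3973; B=V−Δ·S=-1.2899
Check: Δ(0,0)·S0 + B(0,0) = 23.7393 = V0.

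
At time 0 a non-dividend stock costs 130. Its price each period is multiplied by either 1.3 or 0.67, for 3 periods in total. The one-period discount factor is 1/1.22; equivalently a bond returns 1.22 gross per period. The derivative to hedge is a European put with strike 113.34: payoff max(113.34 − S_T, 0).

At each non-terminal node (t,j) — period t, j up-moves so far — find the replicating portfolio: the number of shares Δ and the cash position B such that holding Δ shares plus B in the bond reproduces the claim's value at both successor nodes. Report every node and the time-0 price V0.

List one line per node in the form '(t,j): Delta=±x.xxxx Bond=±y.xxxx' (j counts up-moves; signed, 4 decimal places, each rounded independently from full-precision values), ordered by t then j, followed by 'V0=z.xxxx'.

Under the risk-neutral measure, an up-move has probability p* = (R−d)/(u−d) = 0.8730 and values discount at R = 1.22.
Payoff layer (t=3): V(3,0)=74.2408, V(3,1)=37.4759, V(3,2)=0.0000, V(3,3)=0.0000
(2,0): S=58.3570. Δ = (V_up−V_dn)/(S_up−S_dn) = (37.4759−74.2408)/(75.8641−39.0992) = -1.0000. V = [p*·37.4759 + (1−p*)·74.2408]/1.22 = 34.5446. B = V − Δ·S = 92.9016.
(2,1): S=113.2300. Δ = (V_up−V_dn)/(S_up−S_dn) = (0.0000−37.4759)/(147.1990−75.8641) = -0.5254. V = [p*·0.0000 + (1−p*)·37.4759]/1.22 = 3.9007. B = V − Δ·S = 63.3862.
(2,2): S=219.7000. Δ = (V_up−V_dn)/(S_up−S_dn) = (0.0000−0.0000)/(285.6100−147.1990) = 0.0000. V = [p*·0.0000 + (1−p*)·0.0000]/1.22 = 0.0000. B = V − Δ·S = 0.0000.
(1,0): S=87.1000. Δ = (V_up−V_dn)/(S_up−S_dn) = (3.9007−34.5446)/(113.2300−58.3570) = -0.5585. V = [p*·3.9007 + (1−p*)·34.5446]/1.22 = 6.3869. B = V − Δ·S = 55.0281.
(1,1): S=169.0000. Δ = (V_up−V_dn)/(S_up−S_dn) = (0.0000−3.9007)/(219.7000−113.2300) = -0.0366. V = [p*·0.0000 + (1−p*)·3.9007]/1.22 = 0.4060. B = V − Δ·S = 6.5976.
(0,0): S=130.0000. Δ = (V_up−V_dn)/(S_up−S_dn) = (0.4060−6.3869)/(169.0000−87.1000) = -0.0730. V = [p*·0.4060 + (1−p*)·6.3869]/1.22 = 0.9553. B = V − Δ·S = 10.4488.
The time-0 hedge costs 0.9553, which is the no-arbitrage price.

(0,0): Delta=-0.0730 Bond=10.4488
(1,0): Delta=-0.5585 Bond=55.0281
(1,1): Delta=-0.0366 Bond=6.5976
(2,0): Delta=-1.0000 Bond=92.9016
(2,1): Delta=-0.5254 Bond=63.3862
(2,2): Delta=0.0000 Bond=0.0000
V0=0.9553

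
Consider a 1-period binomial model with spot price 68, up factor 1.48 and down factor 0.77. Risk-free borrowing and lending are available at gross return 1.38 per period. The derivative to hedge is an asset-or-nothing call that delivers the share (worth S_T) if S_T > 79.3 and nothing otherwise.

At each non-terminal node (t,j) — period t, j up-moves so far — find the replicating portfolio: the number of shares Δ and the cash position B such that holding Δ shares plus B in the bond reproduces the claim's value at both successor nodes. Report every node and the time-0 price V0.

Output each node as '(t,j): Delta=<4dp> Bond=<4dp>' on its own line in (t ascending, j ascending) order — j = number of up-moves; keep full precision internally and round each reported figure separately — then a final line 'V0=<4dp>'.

Risk-neutral probability p* = (R−d)/(u−d) = (1.38−0.77)/(1.48−0.77) = 0.8592.
Terminal payoffs: V(1,0)=0.0000, V(1,1)=100.6400
Node (0,0) S=68.0000: V=(p*·100.6400+(1−p*)·0.0000)/1.38=62.6561; Δ=(100.6400−0.0000)/(100.6400−52.3600)=2.0845; B=V−Δ·S=-79.0904
Self-financing check: at every node Δ·S+B equals the discounted successor values.

(0,0): Delta=2.0845 Bond=-79.0904
V0=62.6561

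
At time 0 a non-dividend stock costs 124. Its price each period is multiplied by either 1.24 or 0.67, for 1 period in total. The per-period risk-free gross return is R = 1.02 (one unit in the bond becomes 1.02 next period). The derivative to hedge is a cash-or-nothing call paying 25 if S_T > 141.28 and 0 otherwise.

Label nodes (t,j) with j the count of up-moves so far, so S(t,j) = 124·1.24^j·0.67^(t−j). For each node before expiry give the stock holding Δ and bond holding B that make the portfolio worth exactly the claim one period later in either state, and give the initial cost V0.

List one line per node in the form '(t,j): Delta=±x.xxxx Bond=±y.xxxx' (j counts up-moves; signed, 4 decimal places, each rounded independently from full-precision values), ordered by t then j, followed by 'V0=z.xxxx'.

Under the risk-neutral measure, an up-move has probability p* = (R−d)/(u−d) = 0.6140 and values discount at R = 1.02.
Terminal values V(1,·): V(1,0)=0.0000, V(1,1)=25.0000
(0,0): S=124.0000. Δ = (V_up−V_dn)/(S_up−S_dn) = (25.0000−0.0000)/(153.7600−83.0800) = 0.3537. V = [p*·25.0000 + (1−p*)·0.0000]/1.02 = 15.0499. B = V − Δ·S = -28.8098.
Self-financing check: at every node Δ·S+B equals the discounted successor values.

(0,0): Delta=0.3537 Bond=-28.8098
V0=15.0499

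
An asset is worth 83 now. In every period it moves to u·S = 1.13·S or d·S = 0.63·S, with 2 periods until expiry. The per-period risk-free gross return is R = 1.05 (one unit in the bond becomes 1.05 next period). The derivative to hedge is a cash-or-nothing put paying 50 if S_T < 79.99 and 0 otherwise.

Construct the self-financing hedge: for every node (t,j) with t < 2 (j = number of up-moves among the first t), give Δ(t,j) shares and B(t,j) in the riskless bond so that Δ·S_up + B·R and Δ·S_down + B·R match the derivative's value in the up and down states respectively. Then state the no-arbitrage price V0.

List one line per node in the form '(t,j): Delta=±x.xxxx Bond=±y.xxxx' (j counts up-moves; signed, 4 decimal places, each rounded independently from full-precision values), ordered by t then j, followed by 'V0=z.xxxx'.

(0,0): Delta=-0.9639 Bond=93.3515
(1,0): Delta=0.0000 Bond=47.6190
(1,1): Delta=-1.0662 Bond=107.6190
V0=13.3515

No-arbitrage ⇒ martingale measure with p* = (R−d)/(u−d) = 0.8400.
Payoff layer (t=2): V(2,0)=50.0000, V(2,1)=50.0000, V(2,2)=0.0000
(1,0): S=52.2900. Δ = (V_up−V_dn)/(S_up−S_dn) = (50.0000−50.0000)/(59.0877−32.9427) = 0.0000. V = [p*·50.0000 + (1−p*)·50.0000]/1.05 = 47.6190. B = V − Δ·S = 47.6190.
(1,1): S=93.7900. Δ = (V_up−V_dn)/(S_up−S_dn) = (0.0000−50.0000)/(105.9827−59.0877) = -1.0662. V = [p*·0.0000 + (1−p*)·50.0000]/1.05 = 7.6190. B = V − Δ·S = 107.6190.
(0,0): S=83.0000. Δ = (V_up−V_dn)/(S_up−S_dn) = (7.6190−47.6190)/(93.7900−52.2900) = -0.9639. V = [p*·7.6190 + (1−p*)·47.6190]/1.05 = 13.3515. B = V − Δ·S = 93.3515.
Self-financing check: at every node Δ·S+B equals the discounted successor values.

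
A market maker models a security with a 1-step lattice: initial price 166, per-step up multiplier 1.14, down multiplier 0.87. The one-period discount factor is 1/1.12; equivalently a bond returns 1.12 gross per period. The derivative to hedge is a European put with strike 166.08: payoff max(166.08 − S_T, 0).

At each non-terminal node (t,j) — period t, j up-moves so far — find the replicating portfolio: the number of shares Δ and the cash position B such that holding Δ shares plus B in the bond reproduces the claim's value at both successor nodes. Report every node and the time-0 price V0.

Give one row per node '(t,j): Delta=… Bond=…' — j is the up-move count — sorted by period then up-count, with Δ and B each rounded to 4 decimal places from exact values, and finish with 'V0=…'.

No-arbitrage ⇒ martingale measure with p* = (R−d)/(u−d) = 0.9259.
At expiry t=1: V(1,0)=21.6600, V(1,1)=0.0000
Node (0,0) S=166.0000: V=(p*·0.0000+(1−p*)·21.6600)/1.12=1.4325; Δ=(0.0000−21.6600)/(189.2400−144.4200)=-0.4833; B=V−Δ·S=81.6548
Root portfolio cost Δ·166+B reproduces V0=1.4325.

(0,0): Delta=-0.4833 Bond=81.6548
V0=1.4325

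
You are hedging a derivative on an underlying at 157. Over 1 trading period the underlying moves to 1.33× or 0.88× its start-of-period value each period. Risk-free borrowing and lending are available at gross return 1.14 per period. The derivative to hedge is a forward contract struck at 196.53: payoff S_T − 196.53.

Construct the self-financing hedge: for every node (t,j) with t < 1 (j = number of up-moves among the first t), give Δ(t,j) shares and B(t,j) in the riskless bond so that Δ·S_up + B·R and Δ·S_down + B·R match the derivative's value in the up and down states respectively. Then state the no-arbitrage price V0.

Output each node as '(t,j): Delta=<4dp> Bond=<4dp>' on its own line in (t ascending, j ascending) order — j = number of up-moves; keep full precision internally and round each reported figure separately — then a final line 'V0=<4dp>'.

Under the risk-neutral measure, an up-move has probability p* = (R−d)/(u−d) = 0.5778 and values discount at R = 1.14.
Payoff layer (t=1): V(1,0)=-58.3700, V(1,1)=12.2800
(0,0): S=157.0000. Δ = (V_up−V_dn)/(S_up−S_dn) = (12.2800−-58.3700)/(208.8100−138.1600) = 1.0000. V = [p*·12.2800 + (1−p*)·-58.3700]/1.14 = -15.3947. B = V − Δ·S = -172.3947.
Check: Δ(0,0)·S0 + B(0,0) = -15.3947 = V0.

(0,0): Delta=1.0000 Bond=-172.3947
V0=-15.3947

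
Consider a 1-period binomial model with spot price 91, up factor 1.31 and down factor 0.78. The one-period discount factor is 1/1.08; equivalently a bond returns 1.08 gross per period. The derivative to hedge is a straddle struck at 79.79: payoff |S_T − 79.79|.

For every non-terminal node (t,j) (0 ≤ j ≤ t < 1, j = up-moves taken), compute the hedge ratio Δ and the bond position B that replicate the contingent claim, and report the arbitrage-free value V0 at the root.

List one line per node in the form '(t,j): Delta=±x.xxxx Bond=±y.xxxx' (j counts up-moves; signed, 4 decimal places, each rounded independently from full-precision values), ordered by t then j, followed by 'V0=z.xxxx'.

(0,0): Delta=0.6347 Bond=-33.5543
V0=24.2004

Since d<R<u, set p* = (R−d)/(u−d) = 0.5660; price each node as the discounted p*-expectation of its children.
Payoff layer (t=1): V(1,0)=8.8100, V(1,1)=39.4200
(0,0): S=91.0000. Δ = (V_up−V_dn)/(S_up−S_dn) = (39.4200−8.8100)/(119.2100−70.9800) = 0.6347. V = [p*·39.4200 + (1−p*)·8.8100]/1.08 = 24.2004. B = V − Δ·S = -33.5543.
Check: Δ(0,0)·S0 + B(0,0) = 24.2004 = V0.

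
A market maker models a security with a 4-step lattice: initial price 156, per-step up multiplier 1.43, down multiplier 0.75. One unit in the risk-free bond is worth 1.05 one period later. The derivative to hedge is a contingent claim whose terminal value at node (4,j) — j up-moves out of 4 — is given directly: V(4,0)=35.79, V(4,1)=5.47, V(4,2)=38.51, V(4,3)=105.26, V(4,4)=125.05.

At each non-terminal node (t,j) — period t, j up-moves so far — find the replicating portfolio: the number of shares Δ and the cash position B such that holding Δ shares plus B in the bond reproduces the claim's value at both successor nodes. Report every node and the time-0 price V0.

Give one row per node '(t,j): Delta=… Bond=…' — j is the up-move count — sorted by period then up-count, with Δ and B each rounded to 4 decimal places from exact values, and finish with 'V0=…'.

(0,0): Delta=0.2593 Bond=-4.1233
(1,0): Delta=0.2259 Bond=-0.4193
(1,1): Delta=0.2815 Bond=-9.2823
(2,0): Delta=-0.0378 Bond=22.6977
(2,1): Delta=0.4011 Bond=-29.7485
(2,2): Delta=0.2021 Bond=15.5896
(3,0): Delta=-0.6775 Bond=65.9345
(3,1): Delta=0.3872 Bond=-29.4964
(3,2): Delta=0.4103 Bond=-33.4394
(3,3): Delta=0.0638 Bond=79.4598
V0=36.3308

No-arbitrage ⇒ martingale measure with p* = (R−d)/(u−d) = 0.4412.
Terminal payoffs: V(4,0)=35.7900, V(4,1)=5.4700, V(4,2)=38.5100, V(4,3)=105.2600, V(4,4)=125.0500
(3,0): S=65.8125. Δ = (V_up−V_dn)/(S_up−S_dn) = (5.4700−35.7900)/(94.1119−49.3594) = -0.6775. V = [p*·5.4700 + (1−p*)·35.7900]/1.05 = 21.3462. B = V − Δ·S = 65.9345.
(3,1): S=125.4825. Δ = (V_up−V_dn)/(S_up−S_dn) = (38.5100−5.4700)/(179.4400−94.1119) = 0.3872. V = [p*·38.5100 + (1−p*)·5.4700]/1.05 = 19.0919. B = V − Δ·S = -29.4964.
(3,2): S=239.2533. Δ = (V_up−V_dn)/(S_up−S_dn) = (105.2600−38.5100)/(342.1322−179.4400) = 0.4103. V = [p*·105.2600 + (1−p*)·38.5100]/1.05 = 64.7224. B = V − Δ·S = -33.4394.
(3,3): S=456.1763. Δ = (V_up−V_dn)/(S_up−S_dn) = (125.0500−105.2600)/(652.3321−342.1322) = 0.0638. V = [p*·125.0500 + (1−p*)·105.2600]/1.05 = 108.5627. B = V − Δ·S = 79.4598.
(2,0): S=87.7500. Δ = (V_up−V_dn)/(S_up−S_dn) = (19.0919−21.3462)/(125.4825−65.8125) = -0.0378. V = [p*·19.0919 + (1−p*)·21.3462]/1.05 = 19.3825. B = V − Δ·S = 22.6977.
(2,1): S=167.3100. Δ = (V_up−V_dn)/(S_up−S_dn) = (64.7224−19.0919)/(239.2533−125.4825) = 0.4011. V = [p*·64.7224 + (1−p*)·19.0919]/1.05 = 37.3552. B = V − Δ·S = -29.7485.
(2,2): S=319.0044. Δ = (V_up−V_dn)/(S_up−S_dn) = (108.5627−64.7224)/(456.1763−239.2533) = 0.2021. V = [p*·108.5627 + (1−p*)·64.7224]/1.05 = 80.0607. B = V − Δ·S = 15.5896.
(1,0): S=117.0000. Δ = (V_up−V_dn)/(S_up−S_dn) = (37.3552−19.3825)/(167.3100−87.7500) = 0.2259. V = [p*·37.3552 + (1−p*)·19.3825]/1.05 = 26.0111. B = V − Δ·S = -0.4193.
(1,1): S=223.0800. Δ = (V_up−V_dn)/(S_up−S_dn) = (80.0607−37.3552)/(319.0044−167.3100) = 0.2815. V = [p*·80.0607 + (1−p*)·37.3552]/1.05 = 53.5199. B = V − Δ·S = -9.2823.
(0,0): S=156.0000. Δ = (V_up−V_dn)/(S_up−S_dn) = (53.5199−26.0111)/(223.0800−117.0000) = 0.2593. V = [p*·53.5199 + (1−p*)·26.0111]/1.05 = 36.3308. B = V − Δ·S = -4.1233.
Each (Δ,B) replicates both successor values, so the strategy is self-financing and V0 is arbitrage-free.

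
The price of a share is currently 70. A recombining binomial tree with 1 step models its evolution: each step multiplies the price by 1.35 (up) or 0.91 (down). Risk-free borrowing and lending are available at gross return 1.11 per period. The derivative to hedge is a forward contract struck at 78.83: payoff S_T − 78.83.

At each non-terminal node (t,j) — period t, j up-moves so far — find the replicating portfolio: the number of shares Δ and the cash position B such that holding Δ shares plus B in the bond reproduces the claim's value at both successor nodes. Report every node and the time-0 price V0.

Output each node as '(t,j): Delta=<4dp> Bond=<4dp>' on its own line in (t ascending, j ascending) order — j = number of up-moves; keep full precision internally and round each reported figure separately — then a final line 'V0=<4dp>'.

(0,0): Delta=1.0000 Bond=-71.0180
V0=-1.0180

Risk-neutral probability p* = (R−d)/(u−d) = (1.11−0.91)/(1.35−0.91) = 0.4545.
At expiry t=1: V(1,0)=-15.1300, V(1,1)=15.6700
(0,0): S=70.0000. Δ = (V_up−V_dn)/(S_up−S_dn) = (15.6700−-15.1300)/(94.5000−63.7000) = 1.0000. V = [p*·15.6700 + (1−p*)·-15.1300]/1.11 = -1.0180. B = V − Δ·S = -71.0180.
The time-0 hedge costs -1.0180, which is the no-arbitrage price.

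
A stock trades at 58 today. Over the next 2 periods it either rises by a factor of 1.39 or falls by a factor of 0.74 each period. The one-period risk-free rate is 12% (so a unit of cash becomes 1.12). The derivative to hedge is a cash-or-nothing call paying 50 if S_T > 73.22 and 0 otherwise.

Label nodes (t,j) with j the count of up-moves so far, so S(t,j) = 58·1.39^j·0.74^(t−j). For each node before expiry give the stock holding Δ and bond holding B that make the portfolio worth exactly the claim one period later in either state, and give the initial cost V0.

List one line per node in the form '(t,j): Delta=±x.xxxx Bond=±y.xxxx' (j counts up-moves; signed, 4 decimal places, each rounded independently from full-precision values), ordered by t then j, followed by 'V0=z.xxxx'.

Under the risk-neutral measure, an up-move has probability p* = (R−d)/(u−d) = 0.5846 and values discount at R = 1.12.
Payoff layer (t=2): V(2,0)=0.0000, V(2,1)=0.0000, V(2,2)=50.0000
Node (1,0) S=42.9200: V=(p*·0.0000+(1−p*)·0.0000)/1.12=0.0000; Δ=(0.0000−0.0000)/(59.6588−31.7608)=0.0000; B=V−Δ·S=0.0000
Node (1,1) S=80.6200: V=(p*·50.0000+(1−p*)·0.0000)/1.12=26.0989; Δ=(50.0000−0.0000)/(112.0618−59.6588)=0.9541; B=V−Δ·S=-50.8242
Node (0,0) S=58.0000: V=(p*·26.0989+(1−p*)·0.0000)/1.12=13.6231; Δ=(26.0989−0.0000)/(80.6200−42.9200)=0.6923; B=V−Δ·S=-26.5291
Self-financing check: at every node Δ·S+B equals the discounted successor values.

(0,0): Delta=0.6923 Bond=-26.5291
(1,0): Delta=0.0000 Bond=0.0000
(1,1): Delta=0.9541 Bond=-50.8242
V0=13.6231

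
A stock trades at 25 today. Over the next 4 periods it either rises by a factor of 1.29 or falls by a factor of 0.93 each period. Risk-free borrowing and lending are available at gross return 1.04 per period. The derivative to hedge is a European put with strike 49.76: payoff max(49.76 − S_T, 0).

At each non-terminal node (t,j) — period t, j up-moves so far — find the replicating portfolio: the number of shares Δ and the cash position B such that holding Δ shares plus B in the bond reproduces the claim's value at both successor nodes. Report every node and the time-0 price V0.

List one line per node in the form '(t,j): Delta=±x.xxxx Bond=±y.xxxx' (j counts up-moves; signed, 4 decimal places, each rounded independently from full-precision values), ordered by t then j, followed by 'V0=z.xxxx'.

(0,0): Delta=-0.9427 Bond=41.2570
(1,0): Delta=-0.9984 Bond=44.2042
(1,1): Delta=-0.8513 Bond=39.9597
(2,0): Delta=-1.0000 Bond=46.0059
(2,1): Delta=-0.9959 Bond=45.8961
(2,2): Delta=-0.6143 Bond=31.6989
(3,0): Delta=-1.0000 Bond=47.8462
(3,1): Delta=-1.0000 Bond=47.8462
(3,2): Delta=-0.9892 Bond=47.4723
(3,3): Delta=0.0000 Bond=0.0000
V0=17.6903

The replicating-portfolio and risk-neutral prices coincide; use p* = (1.04−0.93)/(1.29−0.93) = 0.3056 for the latter.
Terminal payoffs: V(4,0)=31.0587, V(4,1)=23.8195, V(4,2)=13.7780, V(4,3)=0.0000, V(4,4)=0.0000
  t=3,j=0: stock 20.1089 → up 25.9405 (V=23.8195), down 18.7013 (V=31.0587). Price 27.7372; hedge Δ=-1.0000, bond B=47.8462.
  t=3,j=1: stock 27.8930 → up 35.9820 (V=13.7780), down 25.9405 (V=23.8195). Price 19.9531; hedge Δ=-1.0000, bond B=47.8462.
  t=3,j=2: stock 38.6903 → up 49.9105 (V=0.0000), down 35.9820 (V=13.7780). Price 9.2001; hedge Δ=-0.9892, bond B=47.4723.
  t=3,j=3: stock 53.6672 → up 69.2307 (V=0.0000), down 49.9105 (V=0.0000). Price 0.0000; hedge Δ=0.0000, bond B=0.0000.
  t=2,j=0: stock 21.6225 → up 27.8930 (V=19.9531), down 20.1089 (V=27.7372). Price 24.3834; hedge Δ=-1.0000, bond B=46.0059.
  t=2,j=1: stock 29.9925 → up 38.6903 (V=9.2001), down 27.8930 (V=19.9531). Price 16.0264; hedge Δ=-0.9959, bond B=45.8961.
  t=2,j=2: stock 41.6025 → up 53.6672 (V=0.0000), down 38.6903 (V=9.2001). Price 6.1432; hedge Δ=-0.6143, bond B=31.6989.
  t=1,j=0: stock 23.2500 → up 29.9925 (V=16.0264), down 21.6225 (V=24.3834). Price 20.9903; hedge Δ=-0.9984, bond B=44.2042.
  t=1,j=1: stock 32.2500 → up 41.6025 (V=6.1432), down 29.9925 (V=16.0264). Price 12.5063; hedge Δ=-0.8513, bond B=39.9597.
  t=0,j=0: stock 25.0000 → up 32.2500 (V=12.5063), down 23.2500 (V=20.9903). Price 17.6903; hedge Δ=-0.9427, bond B=41.2570.
Root portfolio cost Δ·25+B reproduces V0=17.6903.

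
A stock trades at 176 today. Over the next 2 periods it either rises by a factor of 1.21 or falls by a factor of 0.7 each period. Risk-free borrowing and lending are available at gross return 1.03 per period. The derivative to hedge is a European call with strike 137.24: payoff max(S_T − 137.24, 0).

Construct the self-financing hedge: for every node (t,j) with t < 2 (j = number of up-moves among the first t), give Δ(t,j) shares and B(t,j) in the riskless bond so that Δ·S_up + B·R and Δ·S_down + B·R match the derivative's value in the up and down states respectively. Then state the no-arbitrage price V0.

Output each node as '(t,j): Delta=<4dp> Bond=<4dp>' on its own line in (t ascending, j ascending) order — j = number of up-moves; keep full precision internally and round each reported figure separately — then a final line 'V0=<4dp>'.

Under the risk-neutral measure, an up-move has probability p* = (R−d)/(u−d) = 0.6471 and values discount at R = 1.03.
At expiry t=2: V(2,0)=0.0000, V(2,1)=11.8320, V(2,2)=120.4416
  t=1,j=0: stock 123.2000 → up 149.0720 (V=11.8320), down 86.2400 (V=0.0000). Price 7.4330; hedge Δ=0.1883, bond B=-15.7670.
  t=1,j=1: stock 212.9600 → up 257.6816 (V=120.4416), down 149.0720 (V=11.8320). Price 79.7173; hedge Δ=1.0000, bond B=-133.2427.
  t=0,j=0: stock 176.0000 → up 212.9600 (V=79.7173), down 123.2000 (V=7.4330). Price 52.6264; hedge Δ=0.8053, bond B=-89.1075.
Check: Δ(0,0)·S0 + B(0,0) = 52.6264 = V0.

(0,0): Delta=0.8053 Bond=-89.1075
(1,0): Delta=0.1883 Bond=-15.7670
(1,1): Delta=1.0000 Bond=-133.2427
V0=52.6264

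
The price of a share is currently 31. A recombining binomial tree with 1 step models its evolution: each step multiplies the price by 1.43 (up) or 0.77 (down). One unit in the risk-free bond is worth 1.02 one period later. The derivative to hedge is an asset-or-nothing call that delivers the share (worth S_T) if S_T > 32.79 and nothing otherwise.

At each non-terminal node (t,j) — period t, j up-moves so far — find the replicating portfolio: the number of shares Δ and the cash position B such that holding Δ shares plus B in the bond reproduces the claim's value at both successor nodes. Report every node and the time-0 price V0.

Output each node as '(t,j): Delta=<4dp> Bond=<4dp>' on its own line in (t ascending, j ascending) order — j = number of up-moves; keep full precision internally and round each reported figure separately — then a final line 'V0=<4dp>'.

(0,0): Delta=2.1667 Bond=-50.7042
V0=16.4624

Risk-neutral probability p* = (R−d)/(u−d) = (1.02−0.77)/(1.43−0.77) = 0.3788.
At expiry t=1: V(1,0)=0.0000, V(1,1)=44.3300
Node (0,0) S=31.0000: V=(p*·44.3300+(1−p*)·0.0000)/1.02=16.4624; Δ=(44.3300−0.0000)/(44.3300−23.8700)=2.1667; B=V−Δ·S=-50.7042
Check: Δ(0,0)·S0 + B(0,0) = 16.4624 = V0.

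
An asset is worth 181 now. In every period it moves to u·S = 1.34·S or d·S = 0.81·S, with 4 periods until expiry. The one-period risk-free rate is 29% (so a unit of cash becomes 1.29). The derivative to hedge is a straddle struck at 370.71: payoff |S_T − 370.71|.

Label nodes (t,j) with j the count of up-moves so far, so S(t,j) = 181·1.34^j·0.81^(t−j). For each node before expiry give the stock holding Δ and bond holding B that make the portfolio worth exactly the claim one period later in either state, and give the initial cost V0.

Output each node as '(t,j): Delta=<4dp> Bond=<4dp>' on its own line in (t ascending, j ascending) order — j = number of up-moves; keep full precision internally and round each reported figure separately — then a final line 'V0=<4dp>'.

(0,0): Delta=0.5357 Bond=-40.6679
(1,0): Delta=-1.0000 Bond=172.6892
(1,1): Delta=0.6324 Bond=-75.9147
(2,0): Delta=-1.0000 Bond=222.7691
(2,1): Delta=-1.0000 Bond=222.7691
(2,2): Delta=0.7352 Bond=-131.3362
(3,0): Delta=-1.0000 Bond=287.3721
(3,1): Delta=-1.0000 Bond=287.3721
(3,2): Delta=-1.0000 Bond=287.3721
(3,3): Delta=0.8445 Bond=-217.0065
V0=56.2960

No-arbitrage ⇒ martingale measure with p* = (R−d)/(u−d) = 0.9057.
Terminal payoffs: V(4,0)=292.7954, V(4,1)=241.8143, V(4,2)=157.4751, V(4,3)=17.9511, V(4,4)=212.8665
  t=3,j=0: stock 96.1908 → up 128.8957 (V=241.8143), down 77.9146 (V=292.7954). Price 191.1813; hedge Δ=-1.0000, bond B=287.3721.
  t=3,j=1: stock 159.1305 → up 213.2349 (V=157.4751), down 128.8957 (V=241.8143). Price 128.2416; hedge Δ=-1.0000, bond B=287.3721.
  t=3,j=2: stock 263.2529 → up 352.7589 (V=17.9511), down 213.2349 (V=157.4751). Price 24.1192; hedge Δ=-1.0000, bond B=287.3721.
  t=3,j=3: stock 435.5048 → up 583.5765 (V=212.8665), down 352.7589 (V=17.9511). Price 150.7583; hedge Δ=0.8445, bond B=-217.0065.
  t=2,j=0: stock 118.7541 → up 159.1305 (V=128.2416), down 96.1908 (V=191.1813). Price 104.0150; hedge Δ=-1.0000, bond B=222.7691.
  t=2,j=1: stock 196.4574 → up 263.2529 (V=24.1192), down 159.1305 (V=128.2416). Price 26.3117; hedge Δ=-1.0000, bond B=222.7691.
  t=2,j=2: stock 325.0036 → up 435.5048 (V=150.7583), down 263.2529 (V=24.1192). Price 107.6056; hedge Δ=0.7352, bond B=-131.3362.
  t=1,j=0: stock 146.6100 → up 196.4574 (V=26.3117), down 118.7541 (V=104.0150). Price 26.0792; hedge Δ=-1.0000, bond B=172.6892.
  t=1,j=1: stock 242.5400 → up 325.0036 (V=107.6056), down 196.4574 (V=26.3117). Price 77.4700; hedge Δ=0.6324, bond B=-75.9147.
  t=0,j=0: stock 181.0000 → up 242.5400 (V=77.4700), down 146.6100 (V=26.0792). Price 56.2960; hedge Δ=0.5357, bond B=-40.6679.
The time-0 hedge costs 56.2960, which is the no-arbitrage price.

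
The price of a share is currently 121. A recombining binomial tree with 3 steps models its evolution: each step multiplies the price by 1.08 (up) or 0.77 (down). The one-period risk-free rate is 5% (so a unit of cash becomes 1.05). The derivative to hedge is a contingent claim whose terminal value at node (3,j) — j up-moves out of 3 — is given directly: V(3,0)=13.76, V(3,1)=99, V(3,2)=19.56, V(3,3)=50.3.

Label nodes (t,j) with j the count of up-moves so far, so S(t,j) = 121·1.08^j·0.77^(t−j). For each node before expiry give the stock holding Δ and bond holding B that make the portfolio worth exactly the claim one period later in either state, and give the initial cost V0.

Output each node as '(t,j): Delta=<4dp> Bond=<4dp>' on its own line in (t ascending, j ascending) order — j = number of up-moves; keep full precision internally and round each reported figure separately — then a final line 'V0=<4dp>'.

(0,0): Delta=0.2899 Bond=3.1220
(1,0): Delta=-2.0940 Bond=225.3830
(1,1): Delta=0.4720 Bond=-20.5188
(2,0): Delta=3.8328 Bond=-188.5382
(2,1): Delta=-2.5467 Bond=282.2083
(2,2): Delta=0.7026 Bond=-54.0897
V0=38.2006

Since d<R<u, set p* = (R−d)/(u−d) = 0.9032; price each node as the discounted p*-expectation of its children.
Terminal values V(3,·): V(3,0)=13.7600, V(3,1)=99.0000, V(3,2)=19.5600, V(3,3)=50.3000
(2,0): S=71.7409. Δ = (V_up−V_dn)/(S_up−S_dn) = (99.0000−13.7600)/(77.4802−55.2405) = 3.8328. V = [p*·99.0000 + (1−p*)·13.7600]/1.05 = 86.4295. B = V − Δ·S = -188.5382.
(2,1): S=100.6236. Δ = (V_up−V_dn)/(S_up−S_dn) = (19.5600−99.0000)/(108.6735−77.4802) = -2.5467. V = [p*·19.5600 + (1−p*)·99.0000]/1.05 = 25.9502. B = V − Δ·S = 282.2083.
(2,2): S=141.1344. Δ = (V_up−V_dn)/(S_up−S_dn) = (50.3000−19.5600)/(152.4252−108.6735) = 0.7026. V = [p*·50.3000 + (1−p*)·19.5600]/1.05 = 45.0716. B = V − Δ·S = -54.0897.
(1,0): S=93.1700. Δ = (V_up−V_dn)/(S_up−S_dn) = (25.9502−86.4295)/(100.6236−71.7409) = -2.0940. V = [p*·25.9502 + (1−p*)·86.4295]/1.05 = 30.2886. B = V − Δ·S = 225.3830.
(1,1): S=130.6800. Δ = (V_up−V_dn)/(S_up−S_dn) = (45.0716−25.9502)/(141.1344−100.6236) = 0.4720. V = [p*·45.0716 + (1−p*)·25.9502]/1.05 = 41.1630. B = V − Δ·S = -20.5188.
(0,0): S=121.0000. Δ = (V_up−V_dn)/(S_up−S_dn) = (41.1630−30.2886)/(130.6800−93.1700) = 0.2899. V = [p*·41.1630 + (1−p*)·30.2886]/1.05 = 38.2006. B = V − Δ·S = 3.1220.
Each (Δ,B) replicates both successor values, so the strategy is self-financing and V0 is arbitrage-free.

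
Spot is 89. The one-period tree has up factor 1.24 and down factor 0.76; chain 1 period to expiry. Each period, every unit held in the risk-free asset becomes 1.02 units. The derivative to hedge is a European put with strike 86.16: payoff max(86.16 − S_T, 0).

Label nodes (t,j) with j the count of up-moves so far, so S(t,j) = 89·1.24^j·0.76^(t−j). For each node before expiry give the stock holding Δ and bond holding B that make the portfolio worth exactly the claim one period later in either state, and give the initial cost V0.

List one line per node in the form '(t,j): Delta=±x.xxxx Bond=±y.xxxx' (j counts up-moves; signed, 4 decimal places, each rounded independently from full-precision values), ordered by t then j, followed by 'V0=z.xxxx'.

(0,0): Delta=-0.4335 Bond=46.9052
V0=8.3219

Under the risk-neutral measure, an up-move has probability p* = (R−d)/(u−d) = 0.5417 and values discount at R = 1.02.
Terminal payoffs: V(1,0)=18.5200, V(1,1)=0.0000
(0,0): S=89.0000. Δ = (V_up−V_dn)/(S_up−S_dn) = (0.0000−18.5200)/(110.3600−67.6400) = -0.4335. V = [p*·0.0000 + (1−p*)·18.5200]/1.02 = 8.3219. B = V − Δ·S = 46.9052.
Check: Δ(0,0)·S0 + B(0,0) = 8.3219 = V0.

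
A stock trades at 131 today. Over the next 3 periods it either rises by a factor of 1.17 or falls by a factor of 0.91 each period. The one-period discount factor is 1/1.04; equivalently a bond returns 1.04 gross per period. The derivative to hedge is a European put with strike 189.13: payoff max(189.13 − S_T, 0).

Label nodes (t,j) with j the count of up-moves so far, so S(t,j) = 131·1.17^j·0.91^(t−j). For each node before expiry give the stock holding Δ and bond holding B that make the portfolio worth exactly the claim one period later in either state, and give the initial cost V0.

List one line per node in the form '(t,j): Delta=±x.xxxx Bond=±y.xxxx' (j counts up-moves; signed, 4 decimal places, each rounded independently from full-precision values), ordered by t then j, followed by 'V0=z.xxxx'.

Under the risk-neutral measure, an up-move has probability p* = (R−d)/(u−d) = 0.5000 and values discount at R = 1.04.
Payoff layer (t=3): V(3,0)=90.4122, V(3,1)=62.2071, V(3,2)=25.9434, V(3,3)=0.0000
(2,0): S=108.4811. Δ = (V_up−V_dn)/(S_up−S_dn) = (62.2071−90.4122)/(126.9229−98.7178) = -1.0000. V = [p*·62.2071 + (1−p*)·90.4122]/1.04 = 73.3747. B = V − Δ·S = 181.8558.
(2,1): S=139.4757. Δ = (V_up−V_dn)/(S_up−S_dn) = (25.9434−62.2071)/(163.1866−126.9229) = -1.0000. V = [p*·25.9434 + (1−p*)·62.2071]/1.04 = 42.3801. B = V − Δ·S = 181.8558.
(2,2): S=179.3259. Δ = (V_up−V_dn)/(S_up−S_dn) = (0.0000−25.9434)/(209.8113−163.1866) = -0.5564. V = [p*·0.0000 + (1−p*)·25.9434]/1.04 = 12.4728. B = V − Δ·S = 112.2552.
(1,0): S=119.2100. Δ = (V_up−V_dn)/(S_up−S_dn) = (42.3801−73.3747)/(139.4757−108.4811) = -1.0000. V = [p*·42.3801 + (1−p*)·73.3747]/1.04 = 55.6513. B = V − Δ·S = 174.8613.
(1,1): S=153.2700. Δ = (V_up−V_dn)/(S_up−S_dn) = (12.4728−42.3801)/(179.3259−139.4757) = -0.7505. V = [p*·12.4728 + (1−p*)·42.3801]/1.04 = 26.3716. B = V − Δ·S = 141.3995.
(0,0): S=131.0000. Δ = (V_up−V_dn)/(S_up−S_dn) = (26.3716−55.6513)/(153.2700−119.2100) = -0.8597. V = [p*·26.3716 + (1−p*)·55.6513]/1.04 = 39.4341. B = V − Δ·S = 152.0485.
The time-0 hedge costs 39.4341, which is the no-arbitrage price.

(0,0): Delta=-0.8597 Bond=152.0485
(1,0): Delta=-1.0000 Bond=174.8613
(1,1): Delta=-0.7505 Bond=141.3995
(2,0): Delta=-1.0000 Bond=181.8558
(2,1): Delta=-1.0000 Bond=181.8558
(2,2): Delta=-0.5564 Bond=112.2552
V0=39.4341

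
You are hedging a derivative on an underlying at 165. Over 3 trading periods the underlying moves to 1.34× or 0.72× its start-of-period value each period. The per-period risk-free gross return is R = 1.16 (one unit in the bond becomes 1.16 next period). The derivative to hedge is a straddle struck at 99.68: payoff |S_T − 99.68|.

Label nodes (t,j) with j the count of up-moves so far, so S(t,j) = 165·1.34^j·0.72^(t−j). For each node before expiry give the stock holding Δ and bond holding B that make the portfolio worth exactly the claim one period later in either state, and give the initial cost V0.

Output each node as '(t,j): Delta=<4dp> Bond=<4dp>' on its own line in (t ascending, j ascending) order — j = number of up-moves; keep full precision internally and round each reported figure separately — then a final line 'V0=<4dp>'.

(0,0): Delta=0.9533 Bond=-54.9690
(1,0): Delta=0.7411 Bond=-38.5509
(1,1): Delta=1.0000 Bond=-74.0785
(2,0): Delta=-0.4366 Bond=56.0213
(2,1): Delta=1.0000 Bond=-85.9310
(2,2): Delta=1.0000 Bond=-85.9310
V0=102.3337

Since d<R<u, set p* = (R−d)/(u−d) = 0.7097; price each node as the discounted p*-expectation of its children.
Terminal payoffs: V(3,0)=38.0941, V(3,1)=14.9382, V(3,2)=113.6373, V(3,3)=297.3272
  t=2,j=0: stock 85.5360 → up 114.6182 (V=14.9382), down 61.5859 (V=38.0941). Price 18.6732; hedge Δ=-0.4366, bond B=56.0213.
  t=2,j=1: stock 159.1920 → up 213.3173 (V=113.6373), down 114.6182 (V=14.9382). Price 73.2610; hedge Δ=1.0000, bond B=-85.9310.
  t=2,j=2: stock 296.2740 → up 397.0072 (V=297.3272), down 213.3173 (V=113.6373). Price 210.3430; hedge Δ=1.0000, bond B=-85.9310.
  t=1,j=0: stock 118.8000 → up 159.1920 (V=73.2610), down 85.5360 (V=18.6732). Price 49.4939; hedge Δ=0.7411, bond B=-38.5509.
  t=1,j=1: stock 221.1000 → up 296.2740 (V=210.3430), down 159.1920 (V=73.2610). Price 147.0215; hedge Δ=1.0000, bond B=-74.0785.
  t=0,j=0: stock 165.0000 → up 221.1000 (V=147.0215), down 118.8000 (V=49.4939). Price 102.3337; hedge Δ=0.9533, bond B=-54.9690.
Root portfolio cost Δ·165+B reproduces V0=102.3337.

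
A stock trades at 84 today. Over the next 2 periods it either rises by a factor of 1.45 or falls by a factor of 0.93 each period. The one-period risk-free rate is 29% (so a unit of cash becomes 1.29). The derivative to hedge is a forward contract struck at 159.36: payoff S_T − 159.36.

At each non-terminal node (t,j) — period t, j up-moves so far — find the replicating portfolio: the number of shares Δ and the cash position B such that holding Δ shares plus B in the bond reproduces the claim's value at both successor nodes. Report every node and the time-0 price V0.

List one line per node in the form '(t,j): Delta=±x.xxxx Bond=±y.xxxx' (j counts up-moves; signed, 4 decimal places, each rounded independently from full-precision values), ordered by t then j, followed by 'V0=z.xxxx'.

Since d<R<u, set p* = (R−d)/(u−d) = 0.6923; price each node as the discounted p*-expectation of its children.
At expiry t=2: V(2,0)=-86.7084, V(2,1)=-46.0860, V(2,2)=17.2500
(1,0): S=78.1200. Δ = (V_up−V_dn)/(S_up−S_dn) = (-46.0860−-86.7084)/(113.2740−72.6516) = 1.0000. V = [p*·-46.0860 + (1−p*)·-86.7084]/1.29 = -45.4149. B = V − Δ·S = -123.5349.
(1,1): S=121.8000. Δ = (V_up−V_dn)/(S_up−S_dn) = (17.2500−-46.0860)/(176.6100−113.2740) = 1.0000. V = [p*·17.2500 + (1−p*)·-46.0860]/1.29 = -1.7349. B = V − Δ·S = -123.5349.
(0,0): S=84.0000. Δ = (V_up−V_dn)/(S_up−S_dn) = (-1.7349−-45.4149)/(121.8000−78.1200) = 1.0000. V = [p*·-1.7349 + (1−p*)·-45.4149]/1.29 = -11.7635. B = V − Δ·S = -95.7635.
Self-financing check: at every node Δ·S+B equals the discounted successor values.

(0,0): Delta=1.0000 Bond=-95.7635
(1,0): Delta=1.0000 Bond=-123.5349
(1,1): Delta=1.0000 Bond=-123.5349
V0=-11.7635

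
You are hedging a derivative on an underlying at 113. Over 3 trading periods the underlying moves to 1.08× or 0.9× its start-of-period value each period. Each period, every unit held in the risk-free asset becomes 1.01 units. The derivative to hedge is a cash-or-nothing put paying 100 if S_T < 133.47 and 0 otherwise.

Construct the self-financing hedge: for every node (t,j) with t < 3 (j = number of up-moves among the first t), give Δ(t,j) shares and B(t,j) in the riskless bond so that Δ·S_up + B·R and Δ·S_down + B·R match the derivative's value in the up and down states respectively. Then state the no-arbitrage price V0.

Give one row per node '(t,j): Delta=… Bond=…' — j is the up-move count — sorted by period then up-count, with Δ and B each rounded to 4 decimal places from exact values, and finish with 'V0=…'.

(0,0): Delta=-1.7999 Bond=278.2958
(1,0): Delta=0.0000 Bond=98.0296
(1,1): Delta=-2.7544 Bond=397.5645
(2,0): Delta=0.0000 Bond=99.0099
(2,1): Delta=0.0000 Bond=99.0099
(2,2): Delta=-4.2150 Bond=594.0594
V0=74.9079

Risk-neutral probability p* = (R−d)/(u−d) = (1.01−0.9)/(1.08−0.9) = 0.6111.
Terminal values V(3,·): V(3,0)=100.0000, V(3,1)=100.0000, V(3,2)=100.0000, V(3,3)=0.0000
Node (2,0) S=91.5300: V=(p*·100.0000+(1−p*)·100.0000)/1.01=99.0099; Δ=(100.0000−100.0000)/(98.8524−82.3770)=0.0000; B=V−Δ·S=99.0099
Node (2,1) S=109.8360: V=(p*·100.0000+(1−p*)·100.0000)/1.01=99.0099; Δ=(100.0000−100.0000)/(118.6229−98.8524)=0.0000; B=V−Δ·S=99.0099
Node (2,2) S=131.8032: V=(p*·0.0000+(1−p*)·100.0000)/1.01=38.5039; Δ=(0.0000−100.0000)/(142.3475−118.6229)=-4.2150; B=V−Δ·S=594.0594
Node (1,0) S=101.7000: V=(p*·99.0099+(1−p*)·99.0099)/1.01=98.0296; Δ=(99.0099−99.0099)/(109.8360−91.5300)=0.0000; B=V−Δ·S=98.0296
Node (1,1) S=122.0400: V=(p*·38.5039+(1−p*)·99.0099)/1.01=61.4198; Δ=(38.5039−99.0099)/(131.8032−109.8360)=-2.7544; B=V−Δ·S=397.5645
Node (0,0) S=113.0000: V=(p*·61.4198+(1−p*)·98.0296)/1.01=74.9079; Δ=(61.4198−98.0296)/(122.0400−101.7000)=-1.7999; B=V−Δ·S=278.2958
Root portfolio cost Δ·113+B reproduces V0=74.9079.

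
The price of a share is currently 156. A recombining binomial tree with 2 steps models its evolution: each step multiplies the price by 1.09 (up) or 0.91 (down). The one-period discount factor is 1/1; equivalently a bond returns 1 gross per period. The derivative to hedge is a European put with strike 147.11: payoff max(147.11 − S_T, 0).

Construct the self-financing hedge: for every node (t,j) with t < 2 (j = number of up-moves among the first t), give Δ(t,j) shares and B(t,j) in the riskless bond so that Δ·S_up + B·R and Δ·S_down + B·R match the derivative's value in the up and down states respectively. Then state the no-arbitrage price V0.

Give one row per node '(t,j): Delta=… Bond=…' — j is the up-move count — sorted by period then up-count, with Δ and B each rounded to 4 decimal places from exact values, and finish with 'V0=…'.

(0,0): Delta=-0.3192 Bond=54.2772
(1,0): Delta=-0.7015 Bond=108.5543
(1,1): Delta=0.0000 Bond=0.0000
V0=4.4816

The replicating-portfolio and risk-neutral prices coincide; use p* = (1−0.91)/(1.09−0.91) = 0.5000 for the latter.
Terminal values V(2,·): V(2,0)=17.9264, V(2,1)=0.0000, V(2,2)=0.0000
(1,0): S=141.9600. Δ = (V_up−V_dn)/(S_up−S_dn) = (0.0000−17.9264)/(154.7364−129.1836) = -0.7015. V = [p*·0.0000 + (1−p*)·17.9264]/1 = 8.9632. B = V − Δ·S = 108.5543.
(1,1): S=170.0400. Δ = (V_up−V_dn)/(S_up−S_dn) = (0.0000−0.0000)/(185.3436−154.7364) = 0.0000. V = [p*·0.0000 + (1−p*)·0.0000]/1 = 0.0000. B = V − Δ·S = 0.0000.
(0,0): S=156.0000. Δ = (V_up−V_dn)/(S_up−S_dn) = (0.0000−8.9632)/(170.0400−141.9600) = -0.3192. V = [p*·0.0000 + (1−p*)·8.9632]/1 = 4.4816. B = V − Δ·S = 54.2772.
Self-financing check: at every node Δ·S+B equals the discounted successor values.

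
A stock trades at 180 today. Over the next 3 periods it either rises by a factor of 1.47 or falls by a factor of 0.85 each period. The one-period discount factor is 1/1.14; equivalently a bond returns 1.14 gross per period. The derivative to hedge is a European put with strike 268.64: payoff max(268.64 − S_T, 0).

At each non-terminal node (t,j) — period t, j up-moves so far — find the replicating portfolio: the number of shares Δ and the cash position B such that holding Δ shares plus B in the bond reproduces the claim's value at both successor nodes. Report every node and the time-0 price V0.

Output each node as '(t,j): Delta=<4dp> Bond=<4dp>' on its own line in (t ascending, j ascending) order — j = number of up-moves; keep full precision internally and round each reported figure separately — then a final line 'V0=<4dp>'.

Under the risk-neutral measure, an up-move has probability p* = (R−d)/(u−d) = 0.4677 and values discount at R = 1.14.
At expiry t=3: V(3,0)=158.0975, V(3,1)=77.4665, V(3,2)=0.0000, V(3,3)=0.0000
Node (2,0) S=130.0500: V=(p*·77.4665+(1−p*)·158.0975)/1.14=105.5991; Δ=(77.4665−158.0975)/(191.1735−110.5425)=-1.0000; B=V−Δ·S=235.6491
Node (2,1) S=224.9100: V=(p*·0.0000+(1−p*)·77.4665)/1.14=36.1686; Δ=(0.0000−77.4665)/(330.6177−191.1735)=-0.5555; B=V−Δ·S=161.1145
Node (2,2) S=388.9620: V=(p*·0.0000+(1−p*)·0.0000)/1.14=0.0000; Δ=(0.0000−0.0000)/(571.7741−330.6177)=0.0000; B=V−Δ·S=0.0000
Node (1,0) S=153.0000: V=(p*·36.1686+(1−p*)·105.5991)/1.14=64.1435; Δ=(36.1686−105.5991)/(224.9100−130.0500)=-0.7319; B=V−Δ·S=176.1282
Node (1,1) S=264.6000: V=(p*·0.0000+(1−p*)·36.1686)/1.14=16.8869; Δ=(0.0000−36.1686)/(388.9620−224.9100)=-0.2205; B=V−Δ·S=75.2233
Node (0,0) S=180.0000: V=(p*·16.8869+(1−p*)·64.1435)/1.14=36.8768; Δ=(16.8869−64.1435)/(264.6000−153.0000)=-0.4234; B=V−Δ·S=113.0971
Root portfolio cost Δ·180+B reproduces V0=36.8768.

(0,0): Delta=-0.4234 Bond=113.0971
(1,0): Delta=-0.7319 Bond=176.1282
(1,1): Delta=-0.2205 Bond=75.2233
(2,0): Delta=-1.0000 Bond=235.6491
(2,1): Delta=-0.5555 Bond=161.1145
(2,2): Delta=0.0000 Bond=0.0000
V0=36.8768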